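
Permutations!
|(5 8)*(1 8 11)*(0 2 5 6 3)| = |(0 2 5 11 1 8 6 3)| = 8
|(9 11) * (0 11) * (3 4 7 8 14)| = |(0 11 9)(3 4 7 8 14)| = 15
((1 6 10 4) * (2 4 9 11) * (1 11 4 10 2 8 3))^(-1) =(1 3 8 11 4 9 10 2 6) =[0, 3, 6, 8, 9, 5, 1, 7, 11, 10, 2, 4]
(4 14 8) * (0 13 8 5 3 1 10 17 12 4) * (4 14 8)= (0 13 4 8)(1 10 17 12 14 5 3)= [13, 10, 2, 1, 8, 3, 6, 7, 0, 9, 17, 11, 14, 4, 5, 15, 16, 12]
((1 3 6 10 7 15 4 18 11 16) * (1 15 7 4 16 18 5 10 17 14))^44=(18)(1 14 17 6 3)(4 10 5)=[0, 14, 2, 1, 10, 4, 3, 7, 8, 9, 5, 11, 12, 13, 17, 15, 16, 6, 18]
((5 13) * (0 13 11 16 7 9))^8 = [13, 1, 2, 3, 4, 11, 6, 9, 8, 0, 10, 16, 12, 5, 14, 15, 7] = (0 13 5 11 16 7 9)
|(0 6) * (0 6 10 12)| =3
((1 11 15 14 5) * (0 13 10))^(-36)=(1 5 14 15 11)=[0, 5, 2, 3, 4, 14, 6, 7, 8, 9, 10, 1, 12, 13, 15, 11]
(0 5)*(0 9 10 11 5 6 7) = (0 6 7)(5 9 10 11) = [6, 1, 2, 3, 4, 9, 7, 0, 8, 10, 11, 5]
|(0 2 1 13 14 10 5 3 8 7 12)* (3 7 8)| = 9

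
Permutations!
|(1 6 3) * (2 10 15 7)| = |(1 6 3)(2 10 15 7)| = 12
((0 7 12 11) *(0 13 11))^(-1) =(0 12 7)(11 13) =[12, 1, 2, 3, 4, 5, 6, 0, 8, 9, 10, 13, 7, 11]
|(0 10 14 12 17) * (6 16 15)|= |(0 10 14 12 17)(6 16 15)|= 15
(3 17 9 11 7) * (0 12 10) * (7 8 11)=(0 12 10)(3 17 9 7)(8 11)=[12, 1, 2, 17, 4, 5, 6, 3, 11, 7, 0, 8, 10, 13, 14, 15, 16, 9]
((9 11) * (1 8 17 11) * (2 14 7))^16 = (1 8 17 11 9)(2 14 7) = [0, 8, 14, 3, 4, 5, 6, 2, 17, 1, 10, 9, 12, 13, 7, 15, 16, 11]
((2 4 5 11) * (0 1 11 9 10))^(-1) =(0 10 9 5 4 2 11 1) =[10, 0, 11, 3, 2, 4, 6, 7, 8, 5, 9, 1]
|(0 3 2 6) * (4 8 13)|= |(0 3 2 6)(4 8 13)|= 12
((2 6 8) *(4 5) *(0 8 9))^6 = [8, 1, 6, 3, 4, 5, 9, 7, 2, 0] = (0 8 2 6 9)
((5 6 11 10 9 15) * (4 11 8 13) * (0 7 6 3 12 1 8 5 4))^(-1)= (0 13 8 1 12 3 5 6 7)(4 15 9 10 11)= [13, 12, 2, 5, 15, 6, 7, 0, 1, 10, 11, 4, 3, 8, 14, 9]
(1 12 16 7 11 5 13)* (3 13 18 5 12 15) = (1 15 3 13)(5 18)(7 11 12 16) = [0, 15, 2, 13, 4, 18, 6, 11, 8, 9, 10, 12, 16, 1, 14, 3, 7, 17, 5]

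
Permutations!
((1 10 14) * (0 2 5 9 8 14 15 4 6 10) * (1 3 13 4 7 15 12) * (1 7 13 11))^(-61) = (0 5 8 3 1 2 9 14 11)(4 10 7 13 6 12 15) = [5, 2, 9, 1, 10, 8, 12, 13, 3, 14, 7, 0, 15, 6, 11, 4]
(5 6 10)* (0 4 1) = (0 4 1)(5 6 10) = [4, 0, 2, 3, 1, 6, 10, 7, 8, 9, 5]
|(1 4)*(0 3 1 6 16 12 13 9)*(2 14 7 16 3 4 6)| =|(0 4 2 14 7 16 12 13 9)(1 6 3)| =9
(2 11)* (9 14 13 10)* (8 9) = [0, 1, 11, 3, 4, 5, 6, 7, 9, 14, 8, 2, 12, 10, 13] = (2 11)(8 9 14 13 10)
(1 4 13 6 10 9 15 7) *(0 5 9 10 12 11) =(0 5 9 15 7 1 4 13 6 12 11) =[5, 4, 2, 3, 13, 9, 12, 1, 8, 15, 10, 0, 11, 6, 14, 7]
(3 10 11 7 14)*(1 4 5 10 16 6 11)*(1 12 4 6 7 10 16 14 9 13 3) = (1 6 11 10 12 4 5 16 7 9 13 3 14) = [0, 6, 2, 14, 5, 16, 11, 9, 8, 13, 12, 10, 4, 3, 1, 15, 7]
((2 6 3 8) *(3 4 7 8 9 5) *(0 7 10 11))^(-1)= (0 11 10 4 6 2 8 7)(3 5 9)= [11, 1, 8, 5, 6, 9, 2, 0, 7, 3, 4, 10]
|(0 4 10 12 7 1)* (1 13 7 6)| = |(0 4 10 12 6 1)(7 13)| = 6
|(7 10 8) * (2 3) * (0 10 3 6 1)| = |(0 10 8 7 3 2 6 1)| = 8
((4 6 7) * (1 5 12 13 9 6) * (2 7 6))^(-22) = (1 12 9 7)(2 4 5 13) = [0, 12, 4, 3, 5, 13, 6, 1, 8, 7, 10, 11, 9, 2]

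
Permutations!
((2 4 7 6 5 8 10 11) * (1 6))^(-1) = (1 7 4 2 11 10 8 5 6) = [0, 7, 11, 3, 2, 6, 1, 4, 5, 9, 8, 10]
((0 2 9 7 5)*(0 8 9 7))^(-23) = (0 2 7 5 8 9) = [2, 1, 7, 3, 4, 8, 6, 5, 9, 0]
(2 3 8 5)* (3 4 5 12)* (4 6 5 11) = (2 6 5)(3 8 12)(4 11) = [0, 1, 6, 8, 11, 2, 5, 7, 12, 9, 10, 4, 3]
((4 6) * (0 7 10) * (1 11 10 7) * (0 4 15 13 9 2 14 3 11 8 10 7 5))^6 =(0 15 11 10 2)(1 13 7 4 14)(3 8 9 5 6) =[15, 13, 0, 8, 14, 6, 3, 4, 9, 5, 2, 10, 12, 7, 1, 11]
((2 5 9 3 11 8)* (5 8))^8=(11)=[0, 1, 2, 3, 4, 5, 6, 7, 8, 9, 10, 11]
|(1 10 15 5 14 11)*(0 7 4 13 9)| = 30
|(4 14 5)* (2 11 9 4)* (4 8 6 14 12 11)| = 9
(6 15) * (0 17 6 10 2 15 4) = (0 17 6 4)(2 15 10) = [17, 1, 15, 3, 0, 5, 4, 7, 8, 9, 2, 11, 12, 13, 14, 10, 16, 6]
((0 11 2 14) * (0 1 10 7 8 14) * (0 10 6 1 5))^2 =[2, 1, 7, 3, 4, 11, 6, 14, 5, 9, 8, 10, 12, 13, 0] =(0 2 7 14)(5 11 10 8)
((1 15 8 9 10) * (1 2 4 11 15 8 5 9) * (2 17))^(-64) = (17) = [0, 1, 2, 3, 4, 5, 6, 7, 8, 9, 10, 11, 12, 13, 14, 15, 16, 17]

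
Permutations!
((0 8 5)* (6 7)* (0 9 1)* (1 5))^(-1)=(0 1 8)(5 9)(6 7)=[1, 8, 2, 3, 4, 9, 7, 6, 0, 5]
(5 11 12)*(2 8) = (2 8)(5 11 12) = [0, 1, 8, 3, 4, 11, 6, 7, 2, 9, 10, 12, 5]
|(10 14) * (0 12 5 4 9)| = 10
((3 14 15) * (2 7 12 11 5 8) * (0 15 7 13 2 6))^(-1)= (0 6 8 5 11 12 7 14 3 15)(2 13)= [6, 1, 13, 15, 4, 11, 8, 14, 5, 9, 10, 12, 7, 2, 3, 0]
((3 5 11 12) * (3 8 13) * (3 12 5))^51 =(13)(5 11) =[0, 1, 2, 3, 4, 11, 6, 7, 8, 9, 10, 5, 12, 13]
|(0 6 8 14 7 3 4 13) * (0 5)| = |(0 6 8 14 7 3 4 13 5)| = 9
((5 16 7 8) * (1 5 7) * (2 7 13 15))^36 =[0, 1, 7, 3, 4, 5, 6, 8, 13, 9, 10, 11, 12, 15, 14, 2, 16] =(16)(2 7 8 13 15)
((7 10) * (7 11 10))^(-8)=(11)=[0, 1, 2, 3, 4, 5, 6, 7, 8, 9, 10, 11]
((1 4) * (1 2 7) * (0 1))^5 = (7) = [0, 1, 2, 3, 4, 5, 6, 7]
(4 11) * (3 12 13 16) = (3 12 13 16)(4 11) = [0, 1, 2, 12, 11, 5, 6, 7, 8, 9, 10, 4, 13, 16, 14, 15, 3]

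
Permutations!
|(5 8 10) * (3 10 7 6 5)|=4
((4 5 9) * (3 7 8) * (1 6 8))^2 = (1 8 7 6 3)(4 9 5) = [0, 8, 2, 1, 9, 4, 3, 6, 7, 5]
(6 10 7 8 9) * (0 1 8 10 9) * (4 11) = (0 1 8)(4 11)(6 9)(7 10) = [1, 8, 2, 3, 11, 5, 9, 10, 0, 6, 7, 4]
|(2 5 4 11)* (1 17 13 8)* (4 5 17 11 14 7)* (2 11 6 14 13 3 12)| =28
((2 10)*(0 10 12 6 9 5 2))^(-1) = (0 10)(2 5 9 6 12) = [10, 1, 5, 3, 4, 9, 12, 7, 8, 6, 0, 11, 2]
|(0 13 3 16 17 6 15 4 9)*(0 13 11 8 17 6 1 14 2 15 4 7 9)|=|(0 11 8 17 1 14 2 15 7 9 13 3 16 6 4)|=15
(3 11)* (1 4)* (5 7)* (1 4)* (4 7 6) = (3 11)(4 7 5 6) = [0, 1, 2, 11, 7, 6, 4, 5, 8, 9, 10, 3]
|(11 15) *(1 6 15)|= |(1 6 15 11)|= 4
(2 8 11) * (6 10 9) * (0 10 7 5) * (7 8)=[10, 1, 7, 3, 4, 0, 8, 5, 11, 6, 9, 2]=(0 10 9 6 8 11 2 7 5)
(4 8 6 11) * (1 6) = (1 6 11 4 8) = [0, 6, 2, 3, 8, 5, 11, 7, 1, 9, 10, 4]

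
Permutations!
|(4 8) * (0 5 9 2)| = |(0 5 9 2)(4 8)| = 4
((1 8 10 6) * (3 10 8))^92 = (10) = [0, 1, 2, 3, 4, 5, 6, 7, 8, 9, 10]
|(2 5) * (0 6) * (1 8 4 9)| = |(0 6)(1 8 4 9)(2 5)| = 4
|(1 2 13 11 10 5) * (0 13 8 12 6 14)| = 11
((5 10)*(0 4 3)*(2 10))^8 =(0 3 4)(2 5 10) =[3, 1, 5, 4, 0, 10, 6, 7, 8, 9, 2]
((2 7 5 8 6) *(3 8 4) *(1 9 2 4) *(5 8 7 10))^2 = (1 2 5 9 10)(3 8 4 7 6) = [0, 2, 5, 8, 7, 9, 3, 6, 4, 10, 1]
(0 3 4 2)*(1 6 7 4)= (0 3 1 6 7 4 2)= [3, 6, 0, 1, 2, 5, 7, 4]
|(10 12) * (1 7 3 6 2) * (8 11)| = |(1 7 3 6 2)(8 11)(10 12)| = 10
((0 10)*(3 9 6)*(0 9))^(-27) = (0 6 10 3 9) = [6, 1, 2, 9, 4, 5, 10, 7, 8, 0, 3]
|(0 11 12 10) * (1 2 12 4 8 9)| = |(0 11 4 8 9 1 2 12 10)| = 9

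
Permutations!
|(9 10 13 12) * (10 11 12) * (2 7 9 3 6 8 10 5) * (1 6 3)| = 11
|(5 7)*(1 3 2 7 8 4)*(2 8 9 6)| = 20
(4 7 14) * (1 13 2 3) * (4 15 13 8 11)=(1 8 11 4 7 14 15 13 2 3)=[0, 8, 3, 1, 7, 5, 6, 14, 11, 9, 10, 4, 12, 2, 15, 13]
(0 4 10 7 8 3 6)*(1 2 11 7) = (0 4 10 1 2 11 7 8 3 6) = [4, 2, 11, 6, 10, 5, 0, 8, 3, 9, 1, 7]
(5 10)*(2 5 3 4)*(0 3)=(0 3 4 2 5 10)=[3, 1, 5, 4, 2, 10, 6, 7, 8, 9, 0]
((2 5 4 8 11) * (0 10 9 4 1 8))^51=(0 4 9 10)(1 8 11 2 5)=[4, 8, 5, 3, 9, 1, 6, 7, 11, 10, 0, 2]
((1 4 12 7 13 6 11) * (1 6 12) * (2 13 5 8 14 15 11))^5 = [0, 4, 8, 3, 1, 6, 5, 11, 2, 9, 10, 7, 15, 14, 13, 12] = (1 4)(2 8)(5 6)(7 11)(12 15)(13 14)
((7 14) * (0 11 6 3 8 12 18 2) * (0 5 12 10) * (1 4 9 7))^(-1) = (0 10 8 3 6 11)(1 14 7 9 4)(2 18 12 5) = [10, 14, 18, 6, 1, 2, 11, 9, 3, 4, 8, 0, 5, 13, 7, 15, 16, 17, 12]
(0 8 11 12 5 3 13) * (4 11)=(0 8 4 11 12 5 3 13)=[8, 1, 2, 13, 11, 3, 6, 7, 4, 9, 10, 12, 5, 0]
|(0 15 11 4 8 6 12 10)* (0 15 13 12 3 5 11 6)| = 11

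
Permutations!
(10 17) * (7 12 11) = (7 12 11)(10 17) = [0, 1, 2, 3, 4, 5, 6, 12, 8, 9, 17, 7, 11, 13, 14, 15, 16, 10]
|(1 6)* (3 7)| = 2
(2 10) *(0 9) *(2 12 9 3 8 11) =(0 3 8 11 2 10 12 9) =[3, 1, 10, 8, 4, 5, 6, 7, 11, 0, 12, 2, 9]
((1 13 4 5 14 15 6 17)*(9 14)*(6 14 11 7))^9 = [0, 1, 2, 3, 4, 5, 6, 7, 8, 9, 10, 11, 12, 13, 15, 14, 16, 17] = (17)(14 15)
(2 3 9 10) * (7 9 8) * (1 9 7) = (1 9 10 2 3 8) = [0, 9, 3, 8, 4, 5, 6, 7, 1, 10, 2]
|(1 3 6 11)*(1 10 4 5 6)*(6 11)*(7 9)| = |(1 3)(4 5 11 10)(7 9)| = 4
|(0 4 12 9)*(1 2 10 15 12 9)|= 15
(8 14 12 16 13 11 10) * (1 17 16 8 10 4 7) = (1 17 16 13 11 4 7)(8 14 12) = [0, 17, 2, 3, 7, 5, 6, 1, 14, 9, 10, 4, 8, 11, 12, 15, 13, 16]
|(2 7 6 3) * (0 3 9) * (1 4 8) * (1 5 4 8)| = |(0 3 2 7 6 9)(1 8 5 4)| = 12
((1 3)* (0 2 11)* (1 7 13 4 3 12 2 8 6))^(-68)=[6, 2, 0, 3, 4, 5, 12, 7, 1, 9, 10, 8, 11, 13]=(13)(0 6 12 11 8 1 2)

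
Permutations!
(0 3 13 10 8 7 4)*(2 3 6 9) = [6, 1, 3, 13, 0, 5, 9, 4, 7, 2, 8, 11, 12, 10] = (0 6 9 2 3 13 10 8 7 4)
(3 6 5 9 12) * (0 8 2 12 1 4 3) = (0 8 2 12)(1 4 3 6 5 9) = [8, 4, 12, 6, 3, 9, 5, 7, 2, 1, 10, 11, 0]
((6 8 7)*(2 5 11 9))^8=[0, 1, 2, 3, 4, 5, 7, 8, 6, 9, 10, 11]=(11)(6 7 8)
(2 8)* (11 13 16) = [0, 1, 8, 3, 4, 5, 6, 7, 2, 9, 10, 13, 12, 16, 14, 15, 11] = (2 8)(11 13 16)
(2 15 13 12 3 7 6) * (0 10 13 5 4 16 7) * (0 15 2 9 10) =(3 15 5 4 16 7 6 9 10 13 12) =[0, 1, 2, 15, 16, 4, 9, 6, 8, 10, 13, 11, 3, 12, 14, 5, 7]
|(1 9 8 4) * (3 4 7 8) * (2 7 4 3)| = |(1 9 2 7 8 4)| = 6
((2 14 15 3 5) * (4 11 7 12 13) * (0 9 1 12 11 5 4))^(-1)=(0 13 12 1 9)(2 5 4 3 15 14)(7 11)=[13, 9, 5, 15, 3, 4, 6, 11, 8, 0, 10, 7, 1, 12, 2, 14]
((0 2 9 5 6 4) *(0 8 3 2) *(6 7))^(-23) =[0, 1, 9, 2, 8, 7, 4, 6, 3, 5] =(2 9 5 7 6 4 8 3)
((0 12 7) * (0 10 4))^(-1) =[4, 1, 2, 3, 10, 5, 6, 12, 8, 9, 7, 11, 0] =(0 4 10 7 12)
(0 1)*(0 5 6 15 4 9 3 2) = (0 1 5 6 15 4 9 3 2) = [1, 5, 0, 2, 9, 6, 15, 7, 8, 3, 10, 11, 12, 13, 14, 4]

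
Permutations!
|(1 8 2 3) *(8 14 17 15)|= 7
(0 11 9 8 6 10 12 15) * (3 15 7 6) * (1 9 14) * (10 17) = (0 11 14 1 9 8 3 15)(6 17 10 12 7) = [11, 9, 2, 15, 4, 5, 17, 6, 3, 8, 12, 14, 7, 13, 1, 0, 16, 10]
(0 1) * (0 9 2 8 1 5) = (0 5)(1 9 2 8) = [5, 9, 8, 3, 4, 0, 6, 7, 1, 2]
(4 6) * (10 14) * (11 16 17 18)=[0, 1, 2, 3, 6, 5, 4, 7, 8, 9, 14, 16, 12, 13, 10, 15, 17, 18, 11]=(4 6)(10 14)(11 16 17 18)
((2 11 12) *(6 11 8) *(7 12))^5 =(2 12 7 11 6 8) =[0, 1, 12, 3, 4, 5, 8, 11, 2, 9, 10, 6, 7]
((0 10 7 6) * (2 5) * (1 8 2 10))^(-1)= (0 6 7 10 5 2 8 1)= [6, 0, 8, 3, 4, 2, 7, 10, 1, 9, 5]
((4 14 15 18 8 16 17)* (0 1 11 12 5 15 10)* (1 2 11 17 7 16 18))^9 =[14, 5, 10, 3, 1, 11, 6, 16, 18, 9, 4, 0, 2, 13, 17, 12, 7, 15, 8] =(0 14 17 15 12 2 10 4 1 5 11)(7 16)(8 18)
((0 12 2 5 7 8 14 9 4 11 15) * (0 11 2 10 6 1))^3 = [6, 10, 8, 3, 7, 14, 12, 9, 4, 5, 0, 15, 1, 13, 2, 11] = (0 6 12 1 10)(2 8 4 7 9 5 14)(11 15)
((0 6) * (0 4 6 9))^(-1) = [9, 1, 2, 3, 6, 5, 4, 7, 8, 0] = (0 9)(4 6)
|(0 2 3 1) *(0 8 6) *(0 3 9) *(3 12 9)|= 8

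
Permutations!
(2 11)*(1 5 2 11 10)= (11)(1 5 2 10)= [0, 5, 10, 3, 4, 2, 6, 7, 8, 9, 1, 11]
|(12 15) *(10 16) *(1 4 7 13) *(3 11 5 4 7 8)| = |(1 7 13)(3 11 5 4 8)(10 16)(12 15)| = 30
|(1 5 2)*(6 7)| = |(1 5 2)(6 7)| = 6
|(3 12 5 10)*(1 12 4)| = 6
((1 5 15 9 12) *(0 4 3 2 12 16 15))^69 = (16)(0 5 1 12 2 3 4) = [5, 12, 3, 4, 0, 1, 6, 7, 8, 9, 10, 11, 2, 13, 14, 15, 16]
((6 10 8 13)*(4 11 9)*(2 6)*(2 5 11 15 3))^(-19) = (2 8 11 15 6 13 9 3 10 5 4) = [0, 1, 8, 10, 2, 4, 13, 7, 11, 3, 5, 15, 12, 9, 14, 6]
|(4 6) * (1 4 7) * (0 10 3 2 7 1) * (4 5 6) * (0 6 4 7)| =20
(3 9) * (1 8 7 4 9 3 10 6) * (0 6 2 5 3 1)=(0 6)(1 8 7 4 9 10 2 5 3)=[6, 8, 5, 1, 9, 3, 0, 4, 7, 10, 2]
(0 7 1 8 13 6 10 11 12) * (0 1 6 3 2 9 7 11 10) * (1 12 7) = [11, 8, 9, 2, 4, 5, 0, 6, 13, 1, 10, 7, 12, 3] = (0 11 7 6)(1 8 13 3 2 9)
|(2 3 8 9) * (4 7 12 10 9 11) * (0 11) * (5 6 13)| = |(0 11 4 7 12 10 9 2 3 8)(5 6 13)| = 30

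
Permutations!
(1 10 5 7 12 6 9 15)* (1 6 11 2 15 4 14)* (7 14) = [0, 10, 15, 3, 7, 14, 9, 12, 8, 4, 5, 2, 11, 13, 1, 6] = (1 10 5 14)(2 15 6 9 4 7 12 11)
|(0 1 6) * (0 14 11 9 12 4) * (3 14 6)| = 8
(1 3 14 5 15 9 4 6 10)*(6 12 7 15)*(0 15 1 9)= [15, 3, 2, 14, 12, 6, 10, 1, 8, 4, 9, 11, 7, 13, 5, 0]= (0 15)(1 3 14 5 6 10 9 4 12 7)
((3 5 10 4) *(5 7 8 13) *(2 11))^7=(13)(2 11)=[0, 1, 11, 3, 4, 5, 6, 7, 8, 9, 10, 2, 12, 13]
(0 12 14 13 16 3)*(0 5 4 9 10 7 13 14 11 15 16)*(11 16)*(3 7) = (0 12 16 7 13)(3 5 4 9 10)(11 15) = [12, 1, 2, 5, 9, 4, 6, 13, 8, 10, 3, 15, 16, 0, 14, 11, 7]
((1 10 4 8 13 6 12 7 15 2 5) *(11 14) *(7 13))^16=[0, 1, 2, 3, 4, 5, 12, 7, 8, 9, 10, 11, 13, 6, 14, 15]=(15)(6 12 13)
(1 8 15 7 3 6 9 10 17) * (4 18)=(1 8 15 7 3 6 9 10 17)(4 18)=[0, 8, 2, 6, 18, 5, 9, 3, 15, 10, 17, 11, 12, 13, 14, 7, 16, 1, 4]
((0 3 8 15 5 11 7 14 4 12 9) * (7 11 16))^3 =(0 15 7 12 3 5 14 9 8 16 4) =[15, 1, 2, 5, 0, 14, 6, 12, 16, 8, 10, 11, 3, 13, 9, 7, 4]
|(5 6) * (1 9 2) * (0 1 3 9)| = |(0 1)(2 3 9)(5 6)| = 6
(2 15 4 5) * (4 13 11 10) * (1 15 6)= (1 15 13 11 10 4 5 2 6)= [0, 15, 6, 3, 5, 2, 1, 7, 8, 9, 4, 10, 12, 11, 14, 13]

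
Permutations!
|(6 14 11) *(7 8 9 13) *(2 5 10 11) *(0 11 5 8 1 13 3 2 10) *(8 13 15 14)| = 14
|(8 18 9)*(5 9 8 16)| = 6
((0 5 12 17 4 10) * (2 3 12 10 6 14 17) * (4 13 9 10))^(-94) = [17, 1, 12, 2, 9, 13, 10, 7, 8, 6, 14, 11, 3, 4, 0, 15, 16, 5] = (0 17 5 13 4 9 6 10 14)(2 12 3)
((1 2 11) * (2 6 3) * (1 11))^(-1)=[0, 2, 3, 6, 4, 5, 1, 7, 8, 9, 10, 11]=(11)(1 2 3 6)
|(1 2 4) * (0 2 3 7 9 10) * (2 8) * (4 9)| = |(0 8 2 9 10)(1 3 7 4)| = 20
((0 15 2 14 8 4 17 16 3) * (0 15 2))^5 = (0 17 2 16 14 3 8 15 4) = [17, 1, 16, 8, 0, 5, 6, 7, 15, 9, 10, 11, 12, 13, 3, 4, 14, 2]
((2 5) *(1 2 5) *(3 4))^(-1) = (5)(1 2)(3 4) = [0, 2, 1, 4, 3, 5]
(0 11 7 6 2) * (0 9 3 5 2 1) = (0 11 7 6 1)(2 9 3 5) = [11, 0, 9, 5, 4, 2, 1, 6, 8, 3, 10, 7]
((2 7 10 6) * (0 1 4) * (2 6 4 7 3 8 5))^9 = (0 4 10 7 1)(2 3 8 5) = [4, 0, 3, 8, 10, 2, 6, 1, 5, 9, 7]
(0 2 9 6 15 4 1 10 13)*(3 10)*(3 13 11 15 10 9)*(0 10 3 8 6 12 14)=(0 2 8 6 3 9 12 14)(1 13 10 11 15 4)=[2, 13, 8, 9, 1, 5, 3, 7, 6, 12, 11, 15, 14, 10, 0, 4]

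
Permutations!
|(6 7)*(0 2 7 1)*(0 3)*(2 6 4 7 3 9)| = |(0 6 1 9 2 3)(4 7)| = 6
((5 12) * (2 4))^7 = [0, 1, 4, 3, 2, 12, 6, 7, 8, 9, 10, 11, 5] = (2 4)(5 12)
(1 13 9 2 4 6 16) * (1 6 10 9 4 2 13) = (4 10 9 13)(6 16) = [0, 1, 2, 3, 10, 5, 16, 7, 8, 13, 9, 11, 12, 4, 14, 15, 6]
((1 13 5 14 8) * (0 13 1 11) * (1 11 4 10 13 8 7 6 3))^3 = (0 10 14 3)(1 8 13 7)(4 5 6 11) = [10, 8, 2, 0, 5, 6, 11, 1, 13, 9, 14, 4, 12, 7, 3]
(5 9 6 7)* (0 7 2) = (0 7 5 9 6 2) = [7, 1, 0, 3, 4, 9, 2, 5, 8, 6]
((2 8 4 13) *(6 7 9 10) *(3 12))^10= (2 4)(6 9)(7 10)(8 13)= [0, 1, 4, 3, 2, 5, 9, 10, 13, 6, 7, 11, 12, 8]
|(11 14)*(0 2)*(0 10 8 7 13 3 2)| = |(2 10 8 7 13 3)(11 14)| = 6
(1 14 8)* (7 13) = (1 14 8)(7 13) = [0, 14, 2, 3, 4, 5, 6, 13, 1, 9, 10, 11, 12, 7, 8]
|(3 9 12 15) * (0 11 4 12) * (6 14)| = 14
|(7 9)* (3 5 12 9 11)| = |(3 5 12 9 7 11)| = 6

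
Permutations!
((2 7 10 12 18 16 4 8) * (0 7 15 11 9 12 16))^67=(0 15 10 9 4 18 2 7 11 16 12 8)=[15, 1, 7, 3, 18, 5, 6, 11, 0, 4, 9, 16, 8, 13, 14, 10, 12, 17, 2]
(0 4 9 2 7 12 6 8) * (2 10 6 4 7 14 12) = (0 7 2 14 12 4 9 10 6 8) = [7, 1, 14, 3, 9, 5, 8, 2, 0, 10, 6, 11, 4, 13, 12]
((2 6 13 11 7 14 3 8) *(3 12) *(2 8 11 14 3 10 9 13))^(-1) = (2 6)(3 7 11)(9 10 12 14 13) = [0, 1, 6, 7, 4, 5, 2, 11, 8, 10, 12, 3, 14, 9, 13]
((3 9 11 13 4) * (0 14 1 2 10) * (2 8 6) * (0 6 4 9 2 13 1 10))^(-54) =(0 11)(1 14)(2 9)(3 13)(4 6)(8 10) =[11, 14, 9, 13, 6, 5, 4, 7, 10, 2, 8, 0, 12, 3, 1]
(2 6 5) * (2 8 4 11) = [0, 1, 6, 3, 11, 8, 5, 7, 4, 9, 10, 2] = (2 6 5 8 4 11)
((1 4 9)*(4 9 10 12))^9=(12)(1 9)=[0, 9, 2, 3, 4, 5, 6, 7, 8, 1, 10, 11, 12]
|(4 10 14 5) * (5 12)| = |(4 10 14 12 5)| = 5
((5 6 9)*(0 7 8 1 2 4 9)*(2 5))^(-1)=[6, 8, 9, 3, 2, 1, 5, 0, 7, 4]=(0 6 5 1 8 7)(2 9 4)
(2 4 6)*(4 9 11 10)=(2 9 11 10 4 6)=[0, 1, 9, 3, 6, 5, 2, 7, 8, 11, 4, 10]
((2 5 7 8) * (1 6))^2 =(2 7)(5 8) =[0, 1, 7, 3, 4, 8, 6, 2, 5]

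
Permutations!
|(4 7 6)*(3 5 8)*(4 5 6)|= 4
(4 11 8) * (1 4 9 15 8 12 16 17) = (1 4 11 12 16 17)(8 9 15) = [0, 4, 2, 3, 11, 5, 6, 7, 9, 15, 10, 12, 16, 13, 14, 8, 17, 1]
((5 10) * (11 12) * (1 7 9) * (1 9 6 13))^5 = (1 7 6 13)(5 10)(11 12) = [0, 7, 2, 3, 4, 10, 13, 6, 8, 9, 5, 12, 11, 1]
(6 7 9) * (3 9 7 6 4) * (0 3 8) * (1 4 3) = [1, 4, 2, 9, 8, 5, 6, 7, 0, 3] = (0 1 4 8)(3 9)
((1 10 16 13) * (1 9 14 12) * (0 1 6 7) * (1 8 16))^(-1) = (0 7 6 12 14 9 13 16 8)(1 10) = [7, 10, 2, 3, 4, 5, 12, 6, 0, 13, 1, 11, 14, 16, 9, 15, 8]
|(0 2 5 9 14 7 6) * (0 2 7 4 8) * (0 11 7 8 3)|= 11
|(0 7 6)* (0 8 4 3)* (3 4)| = 5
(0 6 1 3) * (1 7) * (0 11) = (0 6 7 1 3 11) = [6, 3, 2, 11, 4, 5, 7, 1, 8, 9, 10, 0]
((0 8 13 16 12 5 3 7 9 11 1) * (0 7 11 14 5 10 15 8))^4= [0, 5, 2, 9, 4, 7, 6, 3, 10, 11, 16, 14, 13, 15, 1, 12, 8]= (1 5 7 3 9 11 14)(8 10 16)(12 13 15)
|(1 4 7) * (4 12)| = |(1 12 4 7)| = 4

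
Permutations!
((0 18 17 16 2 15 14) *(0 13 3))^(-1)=(0 3 13 14 15 2 16 17 18)=[3, 1, 16, 13, 4, 5, 6, 7, 8, 9, 10, 11, 12, 14, 15, 2, 17, 18, 0]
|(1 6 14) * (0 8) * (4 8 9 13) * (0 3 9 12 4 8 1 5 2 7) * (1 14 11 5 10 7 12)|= |(0 1 6 11 5 2 12 4 14 10 7)(3 9 13 8)|= 44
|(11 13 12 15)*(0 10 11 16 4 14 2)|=|(0 10 11 13 12 15 16 4 14 2)|=10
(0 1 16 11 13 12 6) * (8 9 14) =(0 1 16 11 13 12 6)(8 9 14) =[1, 16, 2, 3, 4, 5, 0, 7, 9, 14, 10, 13, 6, 12, 8, 15, 11]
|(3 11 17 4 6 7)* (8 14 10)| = 6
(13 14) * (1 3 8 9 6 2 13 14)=(14)(1 3 8 9 6 2 13)=[0, 3, 13, 8, 4, 5, 2, 7, 9, 6, 10, 11, 12, 1, 14]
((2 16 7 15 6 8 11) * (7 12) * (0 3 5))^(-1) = (0 5 3)(2 11 8 6 15 7 12 16) = [5, 1, 11, 0, 4, 3, 15, 12, 6, 9, 10, 8, 16, 13, 14, 7, 2]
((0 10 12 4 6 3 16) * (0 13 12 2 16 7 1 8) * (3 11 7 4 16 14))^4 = [3, 2, 6, 7, 1, 5, 8, 10, 14, 9, 4, 0, 16, 12, 11, 15, 13] = (0 3 7 10 4 1 2 6 8 14 11)(12 16 13)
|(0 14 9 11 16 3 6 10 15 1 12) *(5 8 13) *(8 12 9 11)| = |(0 14 11 16 3 6 10 15 1 9 8 13 5 12)| = 14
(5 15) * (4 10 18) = (4 10 18)(5 15) = [0, 1, 2, 3, 10, 15, 6, 7, 8, 9, 18, 11, 12, 13, 14, 5, 16, 17, 4]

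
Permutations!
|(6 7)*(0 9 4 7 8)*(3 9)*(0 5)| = 8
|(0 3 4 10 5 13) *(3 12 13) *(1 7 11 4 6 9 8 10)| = 12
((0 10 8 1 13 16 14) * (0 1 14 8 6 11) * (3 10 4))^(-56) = (0 6 3)(1 14 8 16 13)(4 11 10) = [6, 14, 2, 0, 11, 5, 3, 7, 16, 9, 4, 10, 12, 1, 8, 15, 13]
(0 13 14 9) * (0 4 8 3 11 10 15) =(0 13 14 9 4 8 3 11 10 15) =[13, 1, 2, 11, 8, 5, 6, 7, 3, 4, 15, 10, 12, 14, 9, 0]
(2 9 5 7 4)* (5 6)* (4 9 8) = (2 8 4)(5 7 9 6) = [0, 1, 8, 3, 2, 7, 5, 9, 4, 6]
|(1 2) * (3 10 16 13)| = 4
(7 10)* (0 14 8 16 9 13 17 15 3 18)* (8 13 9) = [14, 1, 2, 18, 4, 5, 6, 10, 16, 9, 7, 11, 12, 17, 13, 3, 8, 15, 0] = (0 14 13 17 15 3 18)(7 10)(8 16)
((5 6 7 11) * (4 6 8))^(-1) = [0, 1, 2, 3, 8, 11, 4, 6, 5, 9, 10, 7] = (4 8 5 11 7 6)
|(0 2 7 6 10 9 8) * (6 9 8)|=|(0 2 7 9 6 10 8)|=7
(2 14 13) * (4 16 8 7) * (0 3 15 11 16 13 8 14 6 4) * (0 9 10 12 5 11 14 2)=(0 3 15 14 8 7 9 10 12 5 11 16 2 6 4 13)=[3, 1, 6, 15, 13, 11, 4, 9, 7, 10, 12, 16, 5, 0, 8, 14, 2]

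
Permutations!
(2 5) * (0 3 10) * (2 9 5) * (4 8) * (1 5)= (0 3 10)(1 5 9)(4 8)= [3, 5, 2, 10, 8, 9, 6, 7, 4, 1, 0]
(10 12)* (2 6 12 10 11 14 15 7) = (2 6 12 11 14 15 7) = [0, 1, 6, 3, 4, 5, 12, 2, 8, 9, 10, 14, 11, 13, 15, 7]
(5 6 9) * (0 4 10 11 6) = (0 4 10 11 6 9 5) = [4, 1, 2, 3, 10, 0, 9, 7, 8, 5, 11, 6]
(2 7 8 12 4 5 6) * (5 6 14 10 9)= (2 7 8 12 4 6)(5 14 10 9)= [0, 1, 7, 3, 6, 14, 2, 8, 12, 5, 9, 11, 4, 13, 10]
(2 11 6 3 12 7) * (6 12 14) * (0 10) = (0 10)(2 11 12 7)(3 14 6) = [10, 1, 11, 14, 4, 5, 3, 2, 8, 9, 0, 12, 7, 13, 6]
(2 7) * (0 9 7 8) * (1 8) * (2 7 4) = (0 9 4 2 1 8) = [9, 8, 1, 3, 2, 5, 6, 7, 0, 4]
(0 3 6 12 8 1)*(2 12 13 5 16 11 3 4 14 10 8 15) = (0 4 14 10 8 1)(2 12 15)(3 6 13 5 16 11) = [4, 0, 12, 6, 14, 16, 13, 7, 1, 9, 8, 3, 15, 5, 10, 2, 11]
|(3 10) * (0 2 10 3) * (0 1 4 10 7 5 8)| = |(0 2 7 5 8)(1 4 10)| = 15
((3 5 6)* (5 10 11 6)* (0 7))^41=(0 7)(3 10 11 6)=[7, 1, 2, 10, 4, 5, 3, 0, 8, 9, 11, 6]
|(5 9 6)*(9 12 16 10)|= |(5 12 16 10 9 6)|= 6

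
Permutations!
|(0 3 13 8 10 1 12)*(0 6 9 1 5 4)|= |(0 3 13 8 10 5 4)(1 12 6 9)|= 28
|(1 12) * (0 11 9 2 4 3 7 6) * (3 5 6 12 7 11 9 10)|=6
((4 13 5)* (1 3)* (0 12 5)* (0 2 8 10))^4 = (0 13)(2 12)(4 10)(5 8) = [13, 1, 12, 3, 10, 8, 6, 7, 5, 9, 4, 11, 2, 0]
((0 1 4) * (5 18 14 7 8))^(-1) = [4, 0, 2, 3, 1, 8, 6, 14, 7, 9, 10, 11, 12, 13, 18, 15, 16, 17, 5] = (0 4 1)(5 8 7 14 18)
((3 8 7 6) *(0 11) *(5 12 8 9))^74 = [0, 1, 2, 8, 4, 6, 12, 5, 9, 7, 10, 11, 3] = (3 8 9 7 5 6 12)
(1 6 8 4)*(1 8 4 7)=(1 6 4 8 7)=[0, 6, 2, 3, 8, 5, 4, 1, 7]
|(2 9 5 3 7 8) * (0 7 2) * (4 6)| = 12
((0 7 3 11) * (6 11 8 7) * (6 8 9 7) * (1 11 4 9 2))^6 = (0 3 6 1 9)(2 4 11 7 8) = [3, 9, 4, 6, 11, 5, 1, 8, 2, 0, 10, 7]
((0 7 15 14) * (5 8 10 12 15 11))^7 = [15, 1, 2, 3, 4, 7, 6, 14, 11, 9, 5, 0, 8, 13, 12, 10] = (0 15 10 5 7 14 12 8 11)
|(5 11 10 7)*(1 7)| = |(1 7 5 11 10)| = 5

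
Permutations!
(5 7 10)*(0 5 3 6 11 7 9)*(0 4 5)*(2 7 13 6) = (2 7 10 3)(4 5 9)(6 11 13) = [0, 1, 7, 2, 5, 9, 11, 10, 8, 4, 3, 13, 12, 6]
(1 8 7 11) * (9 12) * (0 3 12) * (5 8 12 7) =[3, 12, 2, 7, 4, 8, 6, 11, 5, 0, 10, 1, 9] =(0 3 7 11 1 12 9)(5 8)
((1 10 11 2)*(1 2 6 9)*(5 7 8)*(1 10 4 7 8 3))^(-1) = [0, 3, 2, 7, 1, 8, 11, 4, 5, 6, 9, 10] = (1 3 7 4)(5 8)(6 11 10 9)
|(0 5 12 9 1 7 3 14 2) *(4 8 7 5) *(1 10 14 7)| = 10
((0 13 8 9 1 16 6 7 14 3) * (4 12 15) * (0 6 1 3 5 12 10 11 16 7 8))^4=(1 12 11 14 4)(5 10 7 15 16)=[0, 12, 2, 3, 1, 10, 6, 15, 8, 9, 7, 14, 11, 13, 4, 16, 5]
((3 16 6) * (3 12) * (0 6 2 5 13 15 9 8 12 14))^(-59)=[6, 1, 9, 13, 4, 8, 14, 7, 2, 16, 10, 11, 5, 12, 0, 3, 15]=(0 6 14)(2 9 16 15 3 13 12 5 8)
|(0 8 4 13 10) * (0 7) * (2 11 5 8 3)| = |(0 3 2 11 5 8 4 13 10 7)| = 10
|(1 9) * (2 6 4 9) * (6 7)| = |(1 2 7 6 4 9)| = 6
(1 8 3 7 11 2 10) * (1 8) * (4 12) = [0, 1, 10, 7, 12, 5, 6, 11, 3, 9, 8, 2, 4] = (2 10 8 3 7 11)(4 12)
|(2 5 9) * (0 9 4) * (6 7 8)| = |(0 9 2 5 4)(6 7 8)| = 15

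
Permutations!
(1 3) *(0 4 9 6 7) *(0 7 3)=(0 4 9 6 3 1)=[4, 0, 2, 1, 9, 5, 3, 7, 8, 6]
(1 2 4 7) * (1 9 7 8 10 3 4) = [0, 2, 1, 4, 8, 5, 6, 9, 10, 7, 3] = (1 2)(3 4 8 10)(7 9)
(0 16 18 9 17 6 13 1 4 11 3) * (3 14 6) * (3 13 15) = [16, 4, 2, 0, 11, 5, 15, 7, 8, 17, 10, 14, 12, 1, 6, 3, 18, 13, 9] = (0 16 18 9 17 13 1 4 11 14 6 15 3)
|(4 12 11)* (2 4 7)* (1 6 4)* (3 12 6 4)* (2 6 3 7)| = |(1 4 3 12 11 2)(6 7)| = 6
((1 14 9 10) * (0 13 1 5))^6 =(0 5 10 9 14 1 13) =[5, 13, 2, 3, 4, 10, 6, 7, 8, 14, 9, 11, 12, 0, 1]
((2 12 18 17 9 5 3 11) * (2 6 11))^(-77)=(18)(6 11)=[0, 1, 2, 3, 4, 5, 11, 7, 8, 9, 10, 6, 12, 13, 14, 15, 16, 17, 18]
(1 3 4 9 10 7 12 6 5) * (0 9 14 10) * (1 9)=[1, 3, 2, 4, 14, 9, 5, 12, 8, 0, 7, 11, 6, 13, 10]=(0 1 3 4 14 10 7 12 6 5 9)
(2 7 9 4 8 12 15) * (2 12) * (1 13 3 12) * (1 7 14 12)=[0, 13, 14, 1, 8, 5, 6, 9, 2, 4, 10, 11, 15, 3, 12, 7]=(1 13 3)(2 14 12 15 7 9 4 8)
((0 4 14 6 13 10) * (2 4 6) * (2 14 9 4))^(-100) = (14) = [0, 1, 2, 3, 4, 5, 6, 7, 8, 9, 10, 11, 12, 13, 14]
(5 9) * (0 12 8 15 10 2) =[12, 1, 0, 3, 4, 9, 6, 7, 15, 5, 2, 11, 8, 13, 14, 10] =(0 12 8 15 10 2)(5 9)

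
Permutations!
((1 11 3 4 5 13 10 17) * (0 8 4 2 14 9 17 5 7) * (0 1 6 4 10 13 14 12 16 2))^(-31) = (0 4 5 11 17 8 7 14 3 6 10 1 9)(2 16 12) = [4, 9, 16, 6, 5, 11, 10, 14, 7, 0, 1, 17, 2, 13, 3, 15, 12, 8]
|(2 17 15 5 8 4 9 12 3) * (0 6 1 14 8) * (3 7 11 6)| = 18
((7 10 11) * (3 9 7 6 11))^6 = (11)(3 7)(9 10) = [0, 1, 2, 7, 4, 5, 6, 3, 8, 10, 9, 11]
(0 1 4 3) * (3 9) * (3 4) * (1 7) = (0 7 1 3)(4 9) = [7, 3, 2, 0, 9, 5, 6, 1, 8, 4]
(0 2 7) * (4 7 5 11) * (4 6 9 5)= (0 2 4 7)(5 11 6 9)= [2, 1, 4, 3, 7, 11, 9, 0, 8, 5, 10, 6]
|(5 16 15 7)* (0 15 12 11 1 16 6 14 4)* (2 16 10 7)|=|(0 15 2 16 12 11 1 10 7 5 6 14 4)|=13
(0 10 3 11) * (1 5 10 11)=(0 11)(1 5 10 3)=[11, 5, 2, 1, 4, 10, 6, 7, 8, 9, 3, 0]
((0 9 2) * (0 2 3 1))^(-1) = [1, 3, 2, 9, 4, 5, 6, 7, 8, 0] = (0 1 3 9)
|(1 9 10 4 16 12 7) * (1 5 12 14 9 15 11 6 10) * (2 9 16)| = |(1 15 11 6 10 4 2 9)(5 12 7)(14 16)| = 24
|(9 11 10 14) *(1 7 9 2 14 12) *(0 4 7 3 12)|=6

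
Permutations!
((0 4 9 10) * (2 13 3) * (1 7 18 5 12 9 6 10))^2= (0 6)(1 18 12)(2 3 13)(4 10)(5 9 7)= [6, 18, 3, 13, 10, 9, 0, 5, 8, 7, 4, 11, 1, 2, 14, 15, 16, 17, 12]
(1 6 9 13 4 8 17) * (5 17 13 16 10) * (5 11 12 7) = (1 6 9 16 10 11 12 7 5 17)(4 8 13) = [0, 6, 2, 3, 8, 17, 9, 5, 13, 16, 11, 12, 7, 4, 14, 15, 10, 1]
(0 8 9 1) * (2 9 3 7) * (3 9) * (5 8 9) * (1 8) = (0 9 8 5 1)(2 3 7) = [9, 0, 3, 7, 4, 1, 6, 2, 5, 8]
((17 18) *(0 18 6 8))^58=[6, 1, 2, 3, 4, 5, 18, 7, 17, 9, 10, 11, 12, 13, 14, 15, 16, 0, 8]=(0 6 18 8 17)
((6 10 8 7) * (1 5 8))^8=[0, 8, 2, 3, 4, 7, 1, 10, 6, 9, 5]=(1 8 6)(5 7 10)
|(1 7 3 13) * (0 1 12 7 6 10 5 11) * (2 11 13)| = 11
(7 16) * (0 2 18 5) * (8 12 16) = (0 2 18 5)(7 8 12 16) = [2, 1, 18, 3, 4, 0, 6, 8, 12, 9, 10, 11, 16, 13, 14, 15, 7, 17, 5]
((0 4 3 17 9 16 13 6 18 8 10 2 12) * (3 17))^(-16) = (0 8 16)(2 6 17)(4 10 13)(9 12 18) = [8, 1, 6, 3, 10, 5, 17, 7, 16, 12, 13, 11, 18, 4, 14, 15, 0, 2, 9]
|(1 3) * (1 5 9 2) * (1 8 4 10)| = 8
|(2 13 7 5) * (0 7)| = |(0 7 5 2 13)| = 5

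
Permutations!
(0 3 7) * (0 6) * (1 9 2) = (0 3 7 6)(1 9 2) = [3, 9, 1, 7, 4, 5, 0, 6, 8, 2]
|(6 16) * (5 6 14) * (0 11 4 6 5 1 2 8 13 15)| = |(0 11 4 6 16 14 1 2 8 13 15)| = 11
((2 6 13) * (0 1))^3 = (13)(0 1) = [1, 0, 2, 3, 4, 5, 6, 7, 8, 9, 10, 11, 12, 13]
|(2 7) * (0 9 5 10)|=4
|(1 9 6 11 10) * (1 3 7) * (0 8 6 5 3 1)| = 10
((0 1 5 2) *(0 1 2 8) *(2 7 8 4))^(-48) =(8) =[0, 1, 2, 3, 4, 5, 6, 7, 8]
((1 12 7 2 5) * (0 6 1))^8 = (0 6 1 12 7 2 5) = [6, 12, 5, 3, 4, 0, 1, 2, 8, 9, 10, 11, 7]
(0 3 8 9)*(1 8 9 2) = [3, 8, 1, 9, 4, 5, 6, 7, 2, 0] = (0 3 9)(1 8 2)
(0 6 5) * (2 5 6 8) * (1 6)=(0 8 2 5)(1 6)=[8, 6, 5, 3, 4, 0, 1, 7, 2]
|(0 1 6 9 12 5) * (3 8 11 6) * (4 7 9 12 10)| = 8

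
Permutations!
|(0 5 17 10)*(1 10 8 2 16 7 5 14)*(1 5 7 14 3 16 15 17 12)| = 8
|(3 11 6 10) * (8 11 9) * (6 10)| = 5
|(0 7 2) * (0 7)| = |(2 7)| = 2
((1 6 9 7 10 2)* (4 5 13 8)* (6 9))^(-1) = (1 2 10 7 9)(4 8 13 5) = [0, 2, 10, 3, 8, 4, 6, 9, 13, 1, 7, 11, 12, 5]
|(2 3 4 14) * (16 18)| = 4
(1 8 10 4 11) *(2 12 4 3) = (1 8 10 3 2 12 4 11) = [0, 8, 12, 2, 11, 5, 6, 7, 10, 9, 3, 1, 4]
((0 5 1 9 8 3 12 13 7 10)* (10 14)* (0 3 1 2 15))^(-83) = (0 5 2 15)(1 9 8)(3 12 13 7 14 10) = [5, 9, 15, 12, 4, 2, 6, 14, 1, 8, 3, 11, 13, 7, 10, 0]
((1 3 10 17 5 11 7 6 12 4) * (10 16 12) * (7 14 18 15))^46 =[0, 3, 2, 16, 1, 11, 10, 6, 8, 9, 17, 14, 4, 13, 18, 7, 12, 5, 15] =(1 3 16 12 4)(5 11 14 18 15 7 6 10 17)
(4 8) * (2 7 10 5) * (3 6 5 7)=(2 3 6 5)(4 8)(7 10)=[0, 1, 3, 6, 8, 2, 5, 10, 4, 9, 7]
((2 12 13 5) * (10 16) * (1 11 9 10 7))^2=(1 9 16)(2 13)(5 12)(7 11 10)=[0, 9, 13, 3, 4, 12, 6, 11, 8, 16, 7, 10, 5, 2, 14, 15, 1]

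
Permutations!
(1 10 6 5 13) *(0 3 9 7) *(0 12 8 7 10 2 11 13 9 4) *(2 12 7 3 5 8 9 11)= (0 5 11 13 1 12 9 10 6 8 3 4)= [5, 12, 2, 4, 0, 11, 8, 7, 3, 10, 6, 13, 9, 1]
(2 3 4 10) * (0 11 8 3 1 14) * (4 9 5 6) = [11, 14, 1, 9, 10, 6, 4, 7, 3, 5, 2, 8, 12, 13, 0] = (0 11 8 3 9 5 6 4 10 2 1 14)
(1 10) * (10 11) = [0, 11, 2, 3, 4, 5, 6, 7, 8, 9, 1, 10] = (1 11 10)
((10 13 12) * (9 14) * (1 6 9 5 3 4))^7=[0, 1, 2, 3, 4, 5, 6, 7, 8, 9, 13, 11, 10, 12, 14]=(14)(10 13 12)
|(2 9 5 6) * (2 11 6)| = 6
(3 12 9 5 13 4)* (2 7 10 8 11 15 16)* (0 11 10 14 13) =(0 11 15 16 2 7 14 13 4 3 12 9 5)(8 10) =[11, 1, 7, 12, 3, 0, 6, 14, 10, 5, 8, 15, 9, 4, 13, 16, 2]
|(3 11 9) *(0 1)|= 6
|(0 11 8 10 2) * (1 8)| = 6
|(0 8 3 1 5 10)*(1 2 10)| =10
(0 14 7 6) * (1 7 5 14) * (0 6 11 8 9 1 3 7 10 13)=(0 3 7 11 8 9 1 10 13)(5 14)=[3, 10, 2, 7, 4, 14, 6, 11, 9, 1, 13, 8, 12, 0, 5]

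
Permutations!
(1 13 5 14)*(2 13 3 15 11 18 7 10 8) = (1 3 15 11 18 7 10 8 2 13 5 14) = [0, 3, 13, 15, 4, 14, 6, 10, 2, 9, 8, 18, 12, 5, 1, 11, 16, 17, 7]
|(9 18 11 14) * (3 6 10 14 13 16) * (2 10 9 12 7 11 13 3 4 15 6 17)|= 56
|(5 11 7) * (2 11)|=4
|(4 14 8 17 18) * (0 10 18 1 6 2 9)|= 11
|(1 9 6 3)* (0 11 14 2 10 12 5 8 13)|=36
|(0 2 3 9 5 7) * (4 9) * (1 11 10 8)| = |(0 2 3 4 9 5 7)(1 11 10 8)| = 28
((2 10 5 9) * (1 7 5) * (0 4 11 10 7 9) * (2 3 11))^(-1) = (0 5 7 2 4)(1 10 11 3 9) = [5, 10, 4, 9, 0, 7, 6, 2, 8, 1, 11, 3]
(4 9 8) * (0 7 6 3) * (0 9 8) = [7, 1, 2, 9, 8, 5, 3, 6, 4, 0] = (0 7 6 3 9)(4 8)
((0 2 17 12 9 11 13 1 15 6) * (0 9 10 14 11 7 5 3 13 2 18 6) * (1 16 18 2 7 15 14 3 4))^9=(0 6 13 12)(1 7)(2 9 16 10)(3 17 15 18)(4 11)(5 14)=[6, 7, 9, 17, 11, 14, 13, 1, 8, 16, 2, 4, 0, 12, 5, 18, 10, 15, 3]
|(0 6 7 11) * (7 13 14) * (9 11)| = |(0 6 13 14 7 9 11)| = 7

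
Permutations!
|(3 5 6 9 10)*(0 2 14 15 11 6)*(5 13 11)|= 30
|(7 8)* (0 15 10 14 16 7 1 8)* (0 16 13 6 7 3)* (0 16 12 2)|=|(0 15 10 14 13 6 7 12 2)(1 8)(3 16)|=18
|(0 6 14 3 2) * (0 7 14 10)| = |(0 6 10)(2 7 14 3)| = 12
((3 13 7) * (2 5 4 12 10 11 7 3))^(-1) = [0, 1, 7, 13, 5, 2, 6, 11, 8, 9, 12, 10, 4, 3] = (2 7 11 10 12 4 5)(3 13)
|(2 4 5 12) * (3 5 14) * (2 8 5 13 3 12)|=|(2 4 14 12 8 5)(3 13)|=6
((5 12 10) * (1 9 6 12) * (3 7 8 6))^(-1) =(1 5 10 12 6 8 7 3 9) =[0, 5, 2, 9, 4, 10, 8, 3, 7, 1, 12, 11, 6]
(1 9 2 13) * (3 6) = (1 9 2 13)(3 6) = [0, 9, 13, 6, 4, 5, 3, 7, 8, 2, 10, 11, 12, 1]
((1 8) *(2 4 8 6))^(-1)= [0, 8, 6, 3, 2, 5, 1, 7, 4]= (1 8 4 2 6)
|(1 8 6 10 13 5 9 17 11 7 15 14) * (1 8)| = |(5 9 17 11 7 15 14 8 6 10 13)| = 11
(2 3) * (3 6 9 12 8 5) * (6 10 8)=(2 10 8 5 3)(6 9 12)=[0, 1, 10, 2, 4, 3, 9, 7, 5, 12, 8, 11, 6]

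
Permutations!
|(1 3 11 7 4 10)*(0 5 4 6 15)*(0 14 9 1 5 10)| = |(0 10 5 4)(1 3 11 7 6 15 14 9)| = 8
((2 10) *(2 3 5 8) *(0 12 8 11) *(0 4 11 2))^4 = (0 12 8) = [12, 1, 2, 3, 4, 5, 6, 7, 0, 9, 10, 11, 8]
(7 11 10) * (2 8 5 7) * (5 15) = (2 8 15 5 7 11 10) = [0, 1, 8, 3, 4, 7, 6, 11, 15, 9, 2, 10, 12, 13, 14, 5]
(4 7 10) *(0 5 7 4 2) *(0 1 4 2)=(0 5 7 10)(1 4 2)=[5, 4, 1, 3, 2, 7, 6, 10, 8, 9, 0]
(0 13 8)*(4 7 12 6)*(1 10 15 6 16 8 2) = (0 13 2 1 10 15 6 4 7 12 16 8) = [13, 10, 1, 3, 7, 5, 4, 12, 0, 9, 15, 11, 16, 2, 14, 6, 8]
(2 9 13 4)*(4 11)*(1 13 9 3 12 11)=(1 13)(2 3 12 11 4)=[0, 13, 3, 12, 2, 5, 6, 7, 8, 9, 10, 4, 11, 1]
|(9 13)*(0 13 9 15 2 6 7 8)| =7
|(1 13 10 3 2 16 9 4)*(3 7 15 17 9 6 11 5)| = 24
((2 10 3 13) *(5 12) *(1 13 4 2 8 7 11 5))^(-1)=[0, 12, 4, 10, 3, 11, 6, 8, 13, 9, 2, 7, 5, 1]=(1 12 5 11 7 8 13)(2 4 3 10)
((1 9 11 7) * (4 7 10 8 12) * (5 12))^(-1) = (1 7 4 12 5 8 10 11 9) = [0, 7, 2, 3, 12, 8, 6, 4, 10, 1, 11, 9, 5]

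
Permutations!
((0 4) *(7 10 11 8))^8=(11)=[0, 1, 2, 3, 4, 5, 6, 7, 8, 9, 10, 11]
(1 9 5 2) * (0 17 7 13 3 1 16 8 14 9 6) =[17, 6, 16, 1, 4, 2, 0, 13, 14, 5, 10, 11, 12, 3, 9, 15, 8, 7] =(0 17 7 13 3 1 6)(2 16 8 14 9 5)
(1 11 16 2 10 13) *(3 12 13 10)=(1 11 16 2 3 12 13)=[0, 11, 3, 12, 4, 5, 6, 7, 8, 9, 10, 16, 13, 1, 14, 15, 2]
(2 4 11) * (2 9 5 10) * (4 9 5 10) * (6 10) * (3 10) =[0, 1, 9, 10, 11, 4, 3, 7, 8, 6, 2, 5] =(2 9 6 3 10)(4 11 5)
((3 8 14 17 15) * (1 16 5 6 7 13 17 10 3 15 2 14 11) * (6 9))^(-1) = [0, 11, 17, 10, 4, 16, 9, 6, 3, 5, 14, 8, 12, 7, 2, 15, 1, 13] = (1 11 8 3 10 14 2 17 13 7 6 9 5 16)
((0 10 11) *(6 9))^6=(11)=[0, 1, 2, 3, 4, 5, 6, 7, 8, 9, 10, 11]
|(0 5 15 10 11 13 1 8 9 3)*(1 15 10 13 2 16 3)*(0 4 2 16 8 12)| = |(0 5 10 11 16 3 4 2 8 9 1 12)(13 15)| = 12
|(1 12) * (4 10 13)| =6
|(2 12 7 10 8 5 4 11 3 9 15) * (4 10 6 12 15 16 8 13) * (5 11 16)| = 18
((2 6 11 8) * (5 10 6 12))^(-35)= (12)= [0, 1, 2, 3, 4, 5, 6, 7, 8, 9, 10, 11, 12]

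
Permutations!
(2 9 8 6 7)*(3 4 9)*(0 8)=(0 8 6 7 2 3 4 9)=[8, 1, 3, 4, 9, 5, 7, 2, 6, 0]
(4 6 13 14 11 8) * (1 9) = (1 9)(4 6 13 14 11 8) = [0, 9, 2, 3, 6, 5, 13, 7, 4, 1, 10, 8, 12, 14, 11]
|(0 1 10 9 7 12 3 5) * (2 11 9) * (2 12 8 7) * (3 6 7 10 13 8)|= 30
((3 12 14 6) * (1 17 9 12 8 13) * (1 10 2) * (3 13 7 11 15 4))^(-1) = (1 2 10 13 6 14 12 9 17)(3 4 15 11 7 8) = [0, 2, 10, 4, 15, 5, 14, 8, 3, 17, 13, 7, 9, 6, 12, 11, 16, 1]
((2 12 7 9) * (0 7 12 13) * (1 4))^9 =(0 13 2 9 7)(1 4) =[13, 4, 9, 3, 1, 5, 6, 0, 8, 7, 10, 11, 12, 2]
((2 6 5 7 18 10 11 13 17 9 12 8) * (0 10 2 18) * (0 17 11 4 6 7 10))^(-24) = (2 12 7 8 17 18 9) = [0, 1, 12, 3, 4, 5, 6, 8, 17, 2, 10, 11, 7, 13, 14, 15, 16, 18, 9]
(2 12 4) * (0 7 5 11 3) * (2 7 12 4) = (0 12 2 4 7 5 11 3) = [12, 1, 4, 0, 7, 11, 6, 5, 8, 9, 10, 3, 2]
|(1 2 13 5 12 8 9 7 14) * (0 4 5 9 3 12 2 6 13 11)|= 30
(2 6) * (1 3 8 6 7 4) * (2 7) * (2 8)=[0, 3, 8, 2, 1, 5, 7, 4, 6]=(1 3 2 8 6 7 4)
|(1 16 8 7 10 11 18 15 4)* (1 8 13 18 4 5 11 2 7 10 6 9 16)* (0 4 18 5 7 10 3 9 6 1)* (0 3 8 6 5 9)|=|(0 4 6 5 11 18 15 7 1 3)(2 10)(9 16 13)|=30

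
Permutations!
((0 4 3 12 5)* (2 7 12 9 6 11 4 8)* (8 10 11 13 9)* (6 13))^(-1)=(0 5 12 7 2 8 3 4 11 10)(9 13)=[5, 1, 8, 4, 11, 12, 6, 2, 3, 13, 0, 10, 7, 9]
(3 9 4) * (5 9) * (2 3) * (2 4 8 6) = (2 3 5 9 8 6) = [0, 1, 3, 5, 4, 9, 2, 7, 6, 8]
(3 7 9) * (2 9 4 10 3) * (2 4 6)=(2 9 4 10 3 7 6)=[0, 1, 9, 7, 10, 5, 2, 6, 8, 4, 3]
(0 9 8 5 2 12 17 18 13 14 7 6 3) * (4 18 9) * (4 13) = (0 13 14 7 6 3)(2 12 17 9 8 5)(4 18) = [13, 1, 12, 0, 18, 2, 3, 6, 5, 8, 10, 11, 17, 14, 7, 15, 16, 9, 4]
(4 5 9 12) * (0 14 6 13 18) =(0 14 6 13 18)(4 5 9 12) =[14, 1, 2, 3, 5, 9, 13, 7, 8, 12, 10, 11, 4, 18, 6, 15, 16, 17, 0]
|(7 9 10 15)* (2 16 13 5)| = 4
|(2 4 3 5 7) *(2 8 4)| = 5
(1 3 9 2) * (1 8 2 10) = (1 3 9 10)(2 8) = [0, 3, 8, 9, 4, 5, 6, 7, 2, 10, 1]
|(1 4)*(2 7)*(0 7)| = |(0 7 2)(1 4)| = 6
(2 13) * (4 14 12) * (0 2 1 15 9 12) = (0 2 13 1 15 9 12 4 14) = [2, 15, 13, 3, 14, 5, 6, 7, 8, 12, 10, 11, 4, 1, 0, 9]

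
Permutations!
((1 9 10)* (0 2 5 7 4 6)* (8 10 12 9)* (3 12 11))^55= (0 2 5 7 4 6)(1 8 10)(3 11 9 12)= [2, 8, 5, 11, 6, 7, 0, 4, 10, 12, 1, 9, 3]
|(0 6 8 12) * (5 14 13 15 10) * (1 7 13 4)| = 8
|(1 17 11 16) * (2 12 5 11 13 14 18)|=10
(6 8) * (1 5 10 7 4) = (1 5 10 7 4)(6 8) = [0, 5, 2, 3, 1, 10, 8, 4, 6, 9, 7]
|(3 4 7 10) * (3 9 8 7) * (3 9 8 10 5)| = |(3 4 9 10 8 7 5)| = 7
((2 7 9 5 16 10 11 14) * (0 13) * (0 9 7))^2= (0 9 16 11 2 13 5 10 14)= [9, 1, 13, 3, 4, 10, 6, 7, 8, 16, 14, 2, 12, 5, 0, 15, 11]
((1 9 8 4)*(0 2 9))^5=(0 1 4 8 9 2)=[1, 4, 0, 3, 8, 5, 6, 7, 9, 2]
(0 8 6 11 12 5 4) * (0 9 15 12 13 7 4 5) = (0 8 6 11 13 7 4 9 15 12) = [8, 1, 2, 3, 9, 5, 11, 4, 6, 15, 10, 13, 0, 7, 14, 12]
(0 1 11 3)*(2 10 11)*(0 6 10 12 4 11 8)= (0 1 2 12 4 11 3 6 10 8)= [1, 2, 12, 6, 11, 5, 10, 7, 0, 9, 8, 3, 4]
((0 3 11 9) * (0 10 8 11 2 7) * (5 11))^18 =(0 2)(3 7)(5 10 11 8 9) =[2, 1, 0, 7, 4, 10, 6, 3, 9, 5, 11, 8]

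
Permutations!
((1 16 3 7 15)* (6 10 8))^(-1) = [0, 15, 2, 16, 4, 5, 8, 3, 10, 9, 6, 11, 12, 13, 14, 7, 1] = (1 15 7 3 16)(6 8 10)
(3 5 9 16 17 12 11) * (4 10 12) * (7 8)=(3 5 9 16 17 4 10 12 11)(7 8)=[0, 1, 2, 5, 10, 9, 6, 8, 7, 16, 12, 3, 11, 13, 14, 15, 17, 4]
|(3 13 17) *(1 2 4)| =|(1 2 4)(3 13 17)| =3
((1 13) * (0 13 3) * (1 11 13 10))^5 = [10, 3, 2, 0, 4, 5, 6, 7, 8, 9, 1, 13, 12, 11] = (0 10 1 3)(11 13)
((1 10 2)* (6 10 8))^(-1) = (1 2 10 6 8) = [0, 2, 10, 3, 4, 5, 8, 7, 1, 9, 6]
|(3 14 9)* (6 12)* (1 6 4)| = 12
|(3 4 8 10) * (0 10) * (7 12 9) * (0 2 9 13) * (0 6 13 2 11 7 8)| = |(0 10 3 4)(2 9 8 11 7 12)(6 13)| = 12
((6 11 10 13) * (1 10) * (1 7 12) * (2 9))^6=(1 12 7 11 6 13 10)=[0, 12, 2, 3, 4, 5, 13, 11, 8, 9, 1, 6, 7, 10]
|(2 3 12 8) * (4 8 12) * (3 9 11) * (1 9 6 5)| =|(12)(1 9 11 3 4 8 2 6 5)| =9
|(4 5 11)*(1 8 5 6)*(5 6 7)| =|(1 8 6)(4 7 5 11)| =12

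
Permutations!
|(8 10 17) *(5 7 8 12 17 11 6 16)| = 14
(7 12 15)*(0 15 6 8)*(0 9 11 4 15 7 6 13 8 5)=(0 7 12 13 8 9 11 4 15 6 5)=[7, 1, 2, 3, 15, 0, 5, 12, 9, 11, 10, 4, 13, 8, 14, 6]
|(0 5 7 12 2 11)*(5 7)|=5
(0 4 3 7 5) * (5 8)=(0 4 3 7 8 5)=[4, 1, 2, 7, 3, 0, 6, 8, 5]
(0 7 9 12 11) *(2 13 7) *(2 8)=[8, 1, 13, 3, 4, 5, 6, 9, 2, 12, 10, 0, 11, 7]=(0 8 2 13 7 9 12 11)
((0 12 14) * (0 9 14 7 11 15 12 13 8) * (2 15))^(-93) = (2 12 11 15 7)(9 14) = [0, 1, 12, 3, 4, 5, 6, 2, 8, 14, 10, 15, 11, 13, 9, 7]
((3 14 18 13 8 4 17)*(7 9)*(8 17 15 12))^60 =(18) =[0, 1, 2, 3, 4, 5, 6, 7, 8, 9, 10, 11, 12, 13, 14, 15, 16, 17, 18]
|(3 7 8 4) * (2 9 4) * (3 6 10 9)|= |(2 3 7 8)(4 6 10 9)|= 4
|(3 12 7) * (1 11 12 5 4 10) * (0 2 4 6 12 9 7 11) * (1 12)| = 12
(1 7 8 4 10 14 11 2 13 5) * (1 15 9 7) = (2 13 5 15 9 7 8 4 10 14 11) = [0, 1, 13, 3, 10, 15, 6, 8, 4, 7, 14, 2, 12, 5, 11, 9]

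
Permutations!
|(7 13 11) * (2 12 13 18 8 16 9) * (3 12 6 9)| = |(2 6 9)(3 12 13 11 7 18 8 16)| = 24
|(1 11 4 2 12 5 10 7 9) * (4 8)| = |(1 11 8 4 2 12 5 10 7 9)| = 10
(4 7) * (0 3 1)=(0 3 1)(4 7)=[3, 0, 2, 1, 7, 5, 6, 4]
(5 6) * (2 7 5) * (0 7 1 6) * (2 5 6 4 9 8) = (0 7 6 5)(1 4 9 8 2) = [7, 4, 1, 3, 9, 0, 5, 6, 2, 8]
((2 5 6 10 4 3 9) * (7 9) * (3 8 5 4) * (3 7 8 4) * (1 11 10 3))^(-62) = (1 9 10)(2 7 11)(3 5)(6 8) = [0, 9, 7, 5, 4, 3, 8, 11, 6, 10, 1, 2]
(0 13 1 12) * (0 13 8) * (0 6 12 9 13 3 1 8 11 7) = (0 11 7)(1 9 13 8 6 12 3) = [11, 9, 2, 1, 4, 5, 12, 0, 6, 13, 10, 7, 3, 8]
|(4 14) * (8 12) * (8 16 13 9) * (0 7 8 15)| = |(0 7 8 12 16 13 9 15)(4 14)| = 8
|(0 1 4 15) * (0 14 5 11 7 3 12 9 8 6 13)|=|(0 1 4 15 14 5 11 7 3 12 9 8 6 13)|=14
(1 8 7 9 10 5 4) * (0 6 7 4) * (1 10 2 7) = (0 6 1 8 4 10 5)(2 7 9) = [6, 8, 7, 3, 10, 0, 1, 9, 4, 2, 5]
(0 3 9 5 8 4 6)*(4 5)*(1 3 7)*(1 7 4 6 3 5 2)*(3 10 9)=(0 4 10 9 6)(1 5 8 2)=[4, 5, 1, 3, 10, 8, 0, 7, 2, 6, 9]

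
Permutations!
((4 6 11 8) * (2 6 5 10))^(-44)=[0, 1, 5, 3, 11, 8, 10, 7, 6, 9, 4, 2]=(2 5 8 6 10 4 11)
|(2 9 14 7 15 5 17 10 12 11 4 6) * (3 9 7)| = |(2 7 15 5 17 10 12 11 4 6)(3 9 14)| = 30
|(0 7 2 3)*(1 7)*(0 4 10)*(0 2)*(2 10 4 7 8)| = 6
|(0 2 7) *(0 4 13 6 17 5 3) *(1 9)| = 18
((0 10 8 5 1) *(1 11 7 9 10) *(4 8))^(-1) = (0 1)(4 10 9 7 11 5 8) = [1, 0, 2, 3, 10, 8, 6, 11, 4, 7, 9, 5]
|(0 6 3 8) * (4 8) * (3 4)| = |(0 6 4 8)| = 4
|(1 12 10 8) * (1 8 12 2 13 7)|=4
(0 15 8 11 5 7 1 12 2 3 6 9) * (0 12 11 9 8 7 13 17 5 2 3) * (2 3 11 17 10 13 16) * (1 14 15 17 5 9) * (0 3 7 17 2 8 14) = (0 2 3 6 14 15 17 9 12 11 7)(1 5 16 8)(10 13) = [2, 5, 3, 6, 4, 16, 14, 0, 1, 12, 13, 7, 11, 10, 15, 17, 8, 9]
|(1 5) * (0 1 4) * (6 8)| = 4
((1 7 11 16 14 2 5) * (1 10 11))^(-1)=(1 7)(2 14 16 11 10 5)=[0, 7, 14, 3, 4, 2, 6, 1, 8, 9, 5, 10, 12, 13, 16, 15, 11]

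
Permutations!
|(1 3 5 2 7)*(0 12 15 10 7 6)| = 10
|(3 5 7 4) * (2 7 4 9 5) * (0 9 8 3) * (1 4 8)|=|(0 9 5 8 3 2 7 1 4)|=9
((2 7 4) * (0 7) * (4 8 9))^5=[2, 1, 4, 3, 9, 5, 6, 0, 7, 8]=(0 2 4 9 8 7)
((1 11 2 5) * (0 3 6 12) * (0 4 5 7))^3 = (0 12 1 7 6 5 2 3 4 11) = [12, 7, 3, 4, 11, 2, 5, 6, 8, 9, 10, 0, 1]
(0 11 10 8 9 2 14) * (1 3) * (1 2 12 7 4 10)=(0 11 1 3 2 14)(4 10 8 9 12 7)=[11, 3, 14, 2, 10, 5, 6, 4, 9, 12, 8, 1, 7, 13, 0]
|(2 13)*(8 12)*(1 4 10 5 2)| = 6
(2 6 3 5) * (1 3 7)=(1 3 5 2 6 7)=[0, 3, 6, 5, 4, 2, 7, 1]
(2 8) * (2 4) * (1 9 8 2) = (1 9 8 4) = [0, 9, 2, 3, 1, 5, 6, 7, 4, 8]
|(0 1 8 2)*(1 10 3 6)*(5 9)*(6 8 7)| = |(0 10 3 8 2)(1 7 6)(5 9)| = 30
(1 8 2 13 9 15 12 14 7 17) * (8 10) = (1 10 8 2 13 9 15 12 14 7 17) = [0, 10, 13, 3, 4, 5, 6, 17, 2, 15, 8, 11, 14, 9, 7, 12, 16, 1]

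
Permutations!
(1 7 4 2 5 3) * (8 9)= (1 7 4 2 5 3)(8 9)= [0, 7, 5, 1, 2, 3, 6, 4, 9, 8]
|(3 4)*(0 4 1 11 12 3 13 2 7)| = 20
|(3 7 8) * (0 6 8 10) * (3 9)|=7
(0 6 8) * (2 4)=(0 6 8)(2 4)=[6, 1, 4, 3, 2, 5, 8, 7, 0]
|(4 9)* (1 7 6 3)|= 4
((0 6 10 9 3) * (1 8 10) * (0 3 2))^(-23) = (0 9 8 6 2 10 1) = [9, 0, 10, 3, 4, 5, 2, 7, 6, 8, 1]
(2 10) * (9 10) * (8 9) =(2 8 9 10) =[0, 1, 8, 3, 4, 5, 6, 7, 9, 10, 2]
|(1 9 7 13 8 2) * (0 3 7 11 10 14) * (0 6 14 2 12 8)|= |(0 3 7 13)(1 9 11 10 2)(6 14)(8 12)|= 20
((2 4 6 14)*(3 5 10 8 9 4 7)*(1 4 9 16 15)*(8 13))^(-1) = (1 15 16 8 13 10 5 3 7 2 14 6 4) = [0, 15, 14, 7, 1, 3, 4, 2, 13, 9, 5, 11, 12, 10, 6, 16, 8]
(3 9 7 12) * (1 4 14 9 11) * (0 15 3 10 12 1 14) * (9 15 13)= [13, 4, 2, 11, 0, 5, 6, 1, 8, 7, 12, 14, 10, 9, 15, 3]= (0 13 9 7 1 4)(3 11 14 15)(10 12)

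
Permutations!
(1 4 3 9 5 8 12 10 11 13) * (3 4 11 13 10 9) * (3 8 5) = (1 11 10 13)(3 8 12 9) = [0, 11, 2, 8, 4, 5, 6, 7, 12, 3, 13, 10, 9, 1]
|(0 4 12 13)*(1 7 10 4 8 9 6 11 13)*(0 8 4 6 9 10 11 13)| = 12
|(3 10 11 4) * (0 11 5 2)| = |(0 11 4 3 10 5 2)| = 7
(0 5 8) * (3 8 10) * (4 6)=(0 5 10 3 8)(4 6)=[5, 1, 2, 8, 6, 10, 4, 7, 0, 9, 3]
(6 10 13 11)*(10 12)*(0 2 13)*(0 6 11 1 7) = [2, 7, 13, 3, 4, 5, 12, 0, 8, 9, 6, 11, 10, 1] = (0 2 13 1 7)(6 12 10)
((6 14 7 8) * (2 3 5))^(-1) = [0, 1, 5, 2, 4, 3, 8, 14, 7, 9, 10, 11, 12, 13, 6] = (2 5 3)(6 8 7 14)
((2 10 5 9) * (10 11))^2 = (2 10 9 11 5) = [0, 1, 10, 3, 4, 2, 6, 7, 8, 11, 9, 5]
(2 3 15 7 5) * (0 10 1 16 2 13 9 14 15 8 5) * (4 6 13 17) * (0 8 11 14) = [10, 16, 3, 11, 6, 17, 13, 8, 5, 0, 1, 14, 12, 9, 15, 7, 2, 4] = (0 10 1 16 2 3 11 14 15 7 8 5 17 4 6 13 9)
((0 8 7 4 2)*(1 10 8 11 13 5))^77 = (0 7 1 11 4 10 13 2 8 5) = [7, 11, 8, 3, 10, 0, 6, 1, 5, 9, 13, 4, 12, 2]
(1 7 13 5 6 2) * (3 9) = (1 7 13 5 6 2)(3 9) = [0, 7, 1, 9, 4, 6, 2, 13, 8, 3, 10, 11, 12, 5]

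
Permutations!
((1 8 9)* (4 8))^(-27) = (1 4 8 9) = [0, 4, 2, 3, 8, 5, 6, 7, 9, 1]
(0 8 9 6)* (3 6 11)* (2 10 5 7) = (0 8 9 11 3 6)(2 10 5 7) = [8, 1, 10, 6, 4, 7, 0, 2, 9, 11, 5, 3]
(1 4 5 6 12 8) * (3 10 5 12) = (1 4 12 8)(3 10 5 6) = [0, 4, 2, 10, 12, 6, 3, 7, 1, 9, 5, 11, 8]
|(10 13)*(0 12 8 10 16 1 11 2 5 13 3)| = 30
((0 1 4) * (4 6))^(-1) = (0 4 6 1) = [4, 0, 2, 3, 6, 5, 1]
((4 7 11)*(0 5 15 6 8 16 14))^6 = (0 14 16 8 6 15 5) = [14, 1, 2, 3, 4, 0, 15, 7, 6, 9, 10, 11, 12, 13, 16, 5, 8]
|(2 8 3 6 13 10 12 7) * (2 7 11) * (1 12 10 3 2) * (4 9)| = 6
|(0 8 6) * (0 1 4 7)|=6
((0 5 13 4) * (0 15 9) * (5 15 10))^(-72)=(15)=[0, 1, 2, 3, 4, 5, 6, 7, 8, 9, 10, 11, 12, 13, 14, 15]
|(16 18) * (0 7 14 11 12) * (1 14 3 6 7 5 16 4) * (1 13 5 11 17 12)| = |(0 11 1 14 17 12)(3 6 7)(4 13 5 16 18)| = 30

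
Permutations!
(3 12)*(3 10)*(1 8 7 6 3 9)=[0, 8, 2, 12, 4, 5, 3, 6, 7, 1, 9, 11, 10]=(1 8 7 6 3 12 10 9)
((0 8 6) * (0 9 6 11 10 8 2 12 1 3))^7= (0 12 3 2 1)(6 9)(8 11 10)= [12, 0, 1, 2, 4, 5, 9, 7, 11, 6, 8, 10, 3]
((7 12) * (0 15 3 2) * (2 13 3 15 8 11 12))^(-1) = (15)(0 2 7 12 11 8)(3 13) = [2, 1, 7, 13, 4, 5, 6, 12, 0, 9, 10, 8, 11, 3, 14, 15]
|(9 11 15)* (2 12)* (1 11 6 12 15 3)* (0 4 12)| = 21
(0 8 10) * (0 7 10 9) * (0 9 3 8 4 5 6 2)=[4, 1, 0, 8, 5, 6, 2, 10, 3, 9, 7]=(0 4 5 6 2)(3 8)(7 10)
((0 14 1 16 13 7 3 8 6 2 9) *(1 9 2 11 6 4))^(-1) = [9, 4, 2, 7, 8, 5, 11, 13, 3, 14, 10, 6, 12, 16, 0, 15, 1] = (0 9 14)(1 4 8 3 7 13 16)(6 11)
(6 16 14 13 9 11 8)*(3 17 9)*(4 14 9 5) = [0, 1, 2, 17, 14, 4, 16, 7, 6, 11, 10, 8, 12, 3, 13, 15, 9, 5] = (3 17 5 4 14 13)(6 16 9 11 8)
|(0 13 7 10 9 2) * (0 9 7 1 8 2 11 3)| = |(0 13 1 8 2 9 11 3)(7 10)| = 8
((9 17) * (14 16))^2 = (17) = [0, 1, 2, 3, 4, 5, 6, 7, 8, 9, 10, 11, 12, 13, 14, 15, 16, 17]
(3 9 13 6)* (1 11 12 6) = (1 11 12 6 3 9 13) = [0, 11, 2, 9, 4, 5, 3, 7, 8, 13, 10, 12, 6, 1]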